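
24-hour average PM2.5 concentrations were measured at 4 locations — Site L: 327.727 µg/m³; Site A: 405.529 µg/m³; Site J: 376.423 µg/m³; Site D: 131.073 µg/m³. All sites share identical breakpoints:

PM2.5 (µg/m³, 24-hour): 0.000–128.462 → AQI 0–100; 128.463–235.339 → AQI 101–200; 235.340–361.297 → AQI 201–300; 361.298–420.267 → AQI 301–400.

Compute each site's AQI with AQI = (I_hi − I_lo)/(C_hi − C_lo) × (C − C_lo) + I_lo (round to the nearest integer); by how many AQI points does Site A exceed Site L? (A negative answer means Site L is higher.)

Site L: row 235.340–361.297 (AQI 201–300). (300−201)·(327.727−235.340)/(361.297−235.340) + 201 = 99·92.387/125.957 + 201 ≈ 273.61 → 274.
Site A 405.529: bracket 361.298–420.267 → index 301–400; slope 99/58.969, offset 44.231.
AQI = 301 + 99/58.969·44.231 ≈ 375.26 ⇒ 375.
Site J: 376.423 lies in 361.298–420.267, so I_lo=301, I_hi=400, C_lo=361.298, C_hi=420.267.
(400−301)/(420.267−361.298) × (376.423−361.298) + 301 = 99/58.969 × 15.125 + 301 ≈ 326.39 → 326.
Site D: row 128.463–235.339 (AQI 101–200). (200−101)·(131.073−128.463)/(235.339−128.463) + 101 = 99·2.610/106.876 + 101 ≈ 103.42 → 103.
AQIs: Site L=274, Site A=375, Site J=326, Site D=103. Site A (375) − Site L (274) = 101.

101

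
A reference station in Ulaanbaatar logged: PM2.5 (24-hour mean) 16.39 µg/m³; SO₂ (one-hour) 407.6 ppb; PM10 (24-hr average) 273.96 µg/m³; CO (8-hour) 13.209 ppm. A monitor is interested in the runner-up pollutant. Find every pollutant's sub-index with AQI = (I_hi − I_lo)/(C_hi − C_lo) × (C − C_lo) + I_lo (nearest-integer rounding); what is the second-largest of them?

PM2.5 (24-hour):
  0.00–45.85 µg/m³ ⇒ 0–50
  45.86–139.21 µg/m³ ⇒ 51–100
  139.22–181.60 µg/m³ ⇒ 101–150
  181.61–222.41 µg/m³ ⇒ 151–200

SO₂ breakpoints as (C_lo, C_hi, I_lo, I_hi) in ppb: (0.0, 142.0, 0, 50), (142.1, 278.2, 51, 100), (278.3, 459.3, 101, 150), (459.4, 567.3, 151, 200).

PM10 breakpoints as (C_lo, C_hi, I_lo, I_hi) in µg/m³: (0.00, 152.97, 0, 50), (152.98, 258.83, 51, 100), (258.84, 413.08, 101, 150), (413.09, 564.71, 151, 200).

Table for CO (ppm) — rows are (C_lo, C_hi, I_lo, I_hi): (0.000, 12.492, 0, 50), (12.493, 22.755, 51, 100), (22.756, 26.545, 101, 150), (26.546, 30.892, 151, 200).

PM2.5 16.39: bracket 0.00–45.85 → index 0–50; slope 50/45.85, offset 16.39.
AQI = 0 + 50/45.85·16.39 ≈ 17.87 ⇒ 18.
SO₂: 407.6 ∈ [278.3, 459.3] ↔ index [101, 150].
101 + (407.6−278.3)·(150−101)/(459.3−278.3) = 101 + 129.3·49/181.0 ≈ 136.00, so AQI = 136.
PM10: 273.96 lies in 258.84–413.08, so I_lo=101, I_hi=150, C_lo=258.84, C_hi=413.08.
(150−101)/(413.08−258.84) × (273.96−258.84) + 101 = 49/154.24 × 15.12 + 101 ≈ 105.80 → 106.
CO: 13.209 lies in 12.493–22.755, so I_lo=51, I_hi=100, C_lo=12.493, C_hi=22.755.
(100−51)/(22.755−12.493) × (13.209−12.493) + 51 = 49/10.262 × 0.716 + 51 ≈ 54.42 → 54.
Sub-indices: PM2.5→18, SO₂→136, PM10→106, CO→54. Ranked high→low: 136, 106, 54, 18. Second-highest sub-index = 106.

106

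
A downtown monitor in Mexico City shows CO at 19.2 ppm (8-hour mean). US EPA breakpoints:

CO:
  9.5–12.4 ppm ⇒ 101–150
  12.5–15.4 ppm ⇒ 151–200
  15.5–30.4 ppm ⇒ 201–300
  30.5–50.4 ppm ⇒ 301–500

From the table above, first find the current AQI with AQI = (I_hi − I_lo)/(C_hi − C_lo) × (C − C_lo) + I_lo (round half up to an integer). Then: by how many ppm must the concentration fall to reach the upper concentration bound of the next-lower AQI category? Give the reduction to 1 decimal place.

3.8

CO: row 15.5–30.4 (AQI 201–300). (300−201)·(19.2−15.5)/(30.4−15.5) + 201 = 99·3.7/14.9 + 201 ≈ 225.58 → 226.
Current AQI 226 is in the Very Unhealthy range (201–300). The next-lower category tops out at AQI 200, whose upper concentration bound is 15.4 ppm.
Reduction needed = 19.2 − 15.4 = 3.8 ppm.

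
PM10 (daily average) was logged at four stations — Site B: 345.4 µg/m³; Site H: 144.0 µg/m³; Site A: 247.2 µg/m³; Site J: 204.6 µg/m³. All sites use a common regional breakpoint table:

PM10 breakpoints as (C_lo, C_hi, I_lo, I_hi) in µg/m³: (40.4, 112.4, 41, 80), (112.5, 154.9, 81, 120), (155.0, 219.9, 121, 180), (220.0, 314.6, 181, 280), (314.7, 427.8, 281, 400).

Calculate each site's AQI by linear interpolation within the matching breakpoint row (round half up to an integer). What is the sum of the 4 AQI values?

798

Site B 345.4: bracket 314.7–427.8 → index 281–400; slope 119/113.1, offset 30.7.
AQI = 281 + 119/113.1·30.7 ≈ 313.30 ⇒ 313.
Site H 144.0: bracket 112.5–154.9 → index 81–120; slope 39/42.4, offset 31.5.
AQI = 81 + 39/42.4·31.5 ≈ 109.97 ⇒ 110.
Site A 247.2: bracket 220.0–314.6 → index 181–280; slope 99/94.6, offset 27.2.
AQI = 181 + 99/94.6·27.2 ≈ 209.47 ⇒ 209.
Site J: 204.6 lies in 155.0–219.9, so I_lo=121, I_hi=180, C_lo=155.0, C_hi=219.9.
(180−121)/(219.9−155.0) × (204.6−155.0) + 121 = 59/64.9 × 49.6 + 121 ≈ 166.09 → 166.
AQIs: Site B=313, Site H=110, Site A=209, Site J=166. Sum = 313 + 110 + 209 + 166 = 798.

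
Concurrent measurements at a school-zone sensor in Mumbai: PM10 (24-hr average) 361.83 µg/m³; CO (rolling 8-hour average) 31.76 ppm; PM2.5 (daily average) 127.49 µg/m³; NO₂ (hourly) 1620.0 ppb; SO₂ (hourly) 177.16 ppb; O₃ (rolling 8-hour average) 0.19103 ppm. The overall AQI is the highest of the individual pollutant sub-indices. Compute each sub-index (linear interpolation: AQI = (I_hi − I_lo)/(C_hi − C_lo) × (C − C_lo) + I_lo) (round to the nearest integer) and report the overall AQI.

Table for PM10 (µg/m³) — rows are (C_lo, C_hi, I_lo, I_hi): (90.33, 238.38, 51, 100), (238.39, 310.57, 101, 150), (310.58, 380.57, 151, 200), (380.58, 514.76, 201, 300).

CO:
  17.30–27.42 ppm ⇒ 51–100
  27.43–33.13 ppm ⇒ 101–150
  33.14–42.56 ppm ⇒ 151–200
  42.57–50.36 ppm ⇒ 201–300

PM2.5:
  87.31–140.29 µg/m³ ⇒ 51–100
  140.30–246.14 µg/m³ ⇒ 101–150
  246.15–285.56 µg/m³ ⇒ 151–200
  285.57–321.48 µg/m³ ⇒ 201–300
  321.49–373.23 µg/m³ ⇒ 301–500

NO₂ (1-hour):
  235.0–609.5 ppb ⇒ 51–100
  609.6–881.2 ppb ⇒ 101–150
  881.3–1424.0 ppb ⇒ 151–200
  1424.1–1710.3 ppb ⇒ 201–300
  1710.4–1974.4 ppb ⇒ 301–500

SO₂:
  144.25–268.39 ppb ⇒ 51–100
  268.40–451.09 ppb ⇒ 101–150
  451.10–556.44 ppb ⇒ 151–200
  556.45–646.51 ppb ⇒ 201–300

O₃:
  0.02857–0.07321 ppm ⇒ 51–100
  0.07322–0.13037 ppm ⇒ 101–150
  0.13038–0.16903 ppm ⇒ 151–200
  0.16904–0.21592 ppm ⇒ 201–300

269

PM10: row 310.58–380.57 (AQI 151–200). (200−151)·(361.83−310.58)/(380.57−310.58) + 151 = 49·51.25/69.99 + 151 ≈ 186.88 → 187.
CO: 31.76 ∈ [27.43, 33.13] ↔ index [101, 150].
101 + (31.76−27.43)·(150−101)/(33.13−27.43) = 101 + 4.33·49/5.70 ≈ 138.22, so AQI = 138.
PM2.5: 127.49 ∈ [87.31, 140.29] ↔ index [51, 100].
51 + (127.49−87.31)·(100−51)/(140.29−87.31) = 51 + 40.18·49/52.98 ≈ 88.16, so AQI = 88.
NO₂: 1620.0 lies in 1424.1–1710.3, so I_lo=201, I_hi=300, C_lo=1424.1, C_hi=1710.3.
(300−201)/(1710.3−1424.1) × (1620.0−1424.1) + 201 = 99/286.2 × 195.9 + 201 ≈ 268.76 → 269.
SO₂: 177.16 lies in 144.25–268.39, so I_lo=51, I_hi=100, C_lo=144.25, C_hi=268.39.
(100−51)/(268.39−144.25) × (177.16−144.25) + 51 = 49/124.14 × 32.91 + 51 ≈ 63.99 → 64.
O₃: 0.19103 ∈ [0.16904, 0.21592] ↔ index [201, 300].
201 + (0.19103−0.16904)·(300−201)/(0.21592−0.16904) = 201 + 0.02199·99/0.04688 ≈ 247.44, so AQI = 247.
Sub-indices: PM10→187, CO→138, PM2.5→88, NO₂→269, SO₂→64, O₃→247. Overall AQI = max = 269; dominant pollutant is NO₂.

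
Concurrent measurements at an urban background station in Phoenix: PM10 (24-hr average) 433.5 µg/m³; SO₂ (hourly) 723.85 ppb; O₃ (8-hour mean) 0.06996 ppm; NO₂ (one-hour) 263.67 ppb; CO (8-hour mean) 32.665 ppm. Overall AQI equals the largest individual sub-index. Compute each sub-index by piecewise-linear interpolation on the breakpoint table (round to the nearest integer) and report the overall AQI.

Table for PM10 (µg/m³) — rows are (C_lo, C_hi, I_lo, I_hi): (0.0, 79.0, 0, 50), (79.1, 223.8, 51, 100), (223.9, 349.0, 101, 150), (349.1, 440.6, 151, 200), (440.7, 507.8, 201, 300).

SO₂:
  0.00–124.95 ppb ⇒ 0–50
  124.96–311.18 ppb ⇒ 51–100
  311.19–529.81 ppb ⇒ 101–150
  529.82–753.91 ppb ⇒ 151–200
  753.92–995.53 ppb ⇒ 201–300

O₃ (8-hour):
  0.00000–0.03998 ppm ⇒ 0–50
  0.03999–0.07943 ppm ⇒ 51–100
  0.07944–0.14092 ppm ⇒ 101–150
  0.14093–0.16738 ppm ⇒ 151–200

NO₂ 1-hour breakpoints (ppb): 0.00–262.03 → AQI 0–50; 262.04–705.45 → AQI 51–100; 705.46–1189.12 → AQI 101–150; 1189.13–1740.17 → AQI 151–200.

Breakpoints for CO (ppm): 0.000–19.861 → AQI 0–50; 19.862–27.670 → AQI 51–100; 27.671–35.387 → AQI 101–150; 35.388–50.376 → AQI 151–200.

196

PM10 433.5: bracket 349.1–440.6 → index 151–200; slope 49/91.5, offset 84.4.
AQI = 151 + 49/91.5·84.4 ≈ 196.20 ⇒ 196.
SO₂: 723.85 ∈ [529.82, 753.91] ↔ index [151, 200].
151 + (723.85−529.82)·(200−151)/(753.91−529.82) = 151 + 194.03·49/224.09 ≈ 193.43, so AQI = 193.
O₃: row 0.03999–0.07943 (AQI 51–100). (100−51)·(0.06996−0.03999)/(0.07943−0.03999) + 51 = 49·0.02997/0.03944 + 51 ≈ 88.23 → 88.
NO₂ 263.67: bracket 262.04–705.45 → index 51–100; slope 49/443.41, offset 1.63.
AQI = 51 + 49/443.41·1.63 ≈ 51.18 ⇒ 51.
CO: 32.665 lies in 27.671–35.387, so I_lo=101, I_hi=150, C_lo=27.671, C_hi=35.387.
(150−101)/(35.387−27.671) × (32.665−27.671) + 101 = 49/7.716 × 4.994 + 101 ≈ 132.71 → 133.
Sub-indices: PM10→196, SO₂→193, O₃→88, NO₂→51, CO→133. Overall AQI = max = 196; dominant pollutant is PM10.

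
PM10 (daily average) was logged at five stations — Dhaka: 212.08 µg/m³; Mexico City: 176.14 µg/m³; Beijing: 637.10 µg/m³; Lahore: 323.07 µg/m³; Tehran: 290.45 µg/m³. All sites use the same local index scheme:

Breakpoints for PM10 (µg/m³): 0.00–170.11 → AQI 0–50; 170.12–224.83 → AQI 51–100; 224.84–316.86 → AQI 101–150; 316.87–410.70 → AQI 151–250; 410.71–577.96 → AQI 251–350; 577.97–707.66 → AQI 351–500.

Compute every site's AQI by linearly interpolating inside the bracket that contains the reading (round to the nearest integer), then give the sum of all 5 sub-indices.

Dhaka: row 170.12–224.83 (AQI 51–100). (100−51)·(212.08−170.12)/(224.83−170.12) + 51 = 49·41.96/54.71 + 51 ≈ 88.58 → 89.
Mexico City: row 170.12–224.83 (AQI 51–100). (100−51)·(176.14−170.12)/(224.83−170.12) + 51 = 49·6.02/54.71 + 51 ≈ 56.39 → 56.
Beijing 637.10: bracket 577.97–707.66 → index 351–500; slope 149/129.69, offset 59.13.
AQI = 351 + 149/129.69·59.13 ≈ 418.93 ⇒ 419.
Lahore 323.07: bracket 316.87–410.70 → index 151–250; slope 99/93.83, offset 6.20.
AQI = 151 + 99/93.83·6.20 ≈ 157.54 ⇒ 158.
Tehran: 290.45 ∈ [224.84, 316.86] ↔ index [101, 150].
101 + (290.45−224.84)·(150−101)/(316.86−224.84) = 101 + 65.61·49/92.02 ≈ 135.94, so AQI = 136.
AQIs: Dhaka=89, Mexico City=56, Beijing=419, Lahore=158, Tehran=136. Sum = 89 + 56 + 419 + 158 + 136 = 858.

858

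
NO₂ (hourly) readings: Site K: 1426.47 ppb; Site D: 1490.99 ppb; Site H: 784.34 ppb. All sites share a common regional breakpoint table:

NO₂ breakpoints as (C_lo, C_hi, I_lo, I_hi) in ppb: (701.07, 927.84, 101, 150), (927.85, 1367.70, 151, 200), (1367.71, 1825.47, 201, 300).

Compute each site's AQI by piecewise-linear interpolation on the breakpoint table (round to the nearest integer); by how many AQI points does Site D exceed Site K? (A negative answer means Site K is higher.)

Site K: 1426.47 ∈ [1367.71, 1825.47] ↔ index [201, 300].
201 + (1426.47−1367.71)·(300−201)/(1825.47−1367.71) = 201 + 58.76·99/457.76 ≈ 213.71, so AQI = 214.
Site D: 1490.99 ∈ [1367.71, 1825.47] ↔ index [201, 300].
201 + (1490.99−1367.71)·(300−201)/(1825.47−1367.71) = 201 + 123.28·99/457.76 ≈ 227.66, so AQI = 228.
Site H: row 701.07–927.84 (AQI 101–150). (150−101)·(784.34−701.07)/(927.84−701.07) + 101 = 49·83.27/226.77 + 101 ≈ 118.99 → 119.
AQIs: Site K=214, Site D=228, Site H=119. Site D (228) − Site K (214) = 14.

14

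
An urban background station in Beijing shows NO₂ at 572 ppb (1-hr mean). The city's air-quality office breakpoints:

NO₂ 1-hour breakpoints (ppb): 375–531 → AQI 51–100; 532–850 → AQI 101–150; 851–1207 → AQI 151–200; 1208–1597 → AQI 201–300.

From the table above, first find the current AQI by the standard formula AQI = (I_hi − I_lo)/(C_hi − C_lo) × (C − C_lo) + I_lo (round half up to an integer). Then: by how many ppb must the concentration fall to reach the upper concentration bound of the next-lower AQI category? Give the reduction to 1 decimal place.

NO₂: 572 ∈ [532, 850] ↔ index [101, 150].
101 + (572−532)·(150−101)/(850−532) = 101 + 40·49/318 ≈ 107.16, so AQI = 107.
Current AQI 107 is in the Unhealthy for Sensitive Groups range (101–150). The next-lower category tops out at AQI 100, whose upper concentration bound is 531 ppb.
Reduction needed = 572 − 531 = 41.0 ppb.

41.0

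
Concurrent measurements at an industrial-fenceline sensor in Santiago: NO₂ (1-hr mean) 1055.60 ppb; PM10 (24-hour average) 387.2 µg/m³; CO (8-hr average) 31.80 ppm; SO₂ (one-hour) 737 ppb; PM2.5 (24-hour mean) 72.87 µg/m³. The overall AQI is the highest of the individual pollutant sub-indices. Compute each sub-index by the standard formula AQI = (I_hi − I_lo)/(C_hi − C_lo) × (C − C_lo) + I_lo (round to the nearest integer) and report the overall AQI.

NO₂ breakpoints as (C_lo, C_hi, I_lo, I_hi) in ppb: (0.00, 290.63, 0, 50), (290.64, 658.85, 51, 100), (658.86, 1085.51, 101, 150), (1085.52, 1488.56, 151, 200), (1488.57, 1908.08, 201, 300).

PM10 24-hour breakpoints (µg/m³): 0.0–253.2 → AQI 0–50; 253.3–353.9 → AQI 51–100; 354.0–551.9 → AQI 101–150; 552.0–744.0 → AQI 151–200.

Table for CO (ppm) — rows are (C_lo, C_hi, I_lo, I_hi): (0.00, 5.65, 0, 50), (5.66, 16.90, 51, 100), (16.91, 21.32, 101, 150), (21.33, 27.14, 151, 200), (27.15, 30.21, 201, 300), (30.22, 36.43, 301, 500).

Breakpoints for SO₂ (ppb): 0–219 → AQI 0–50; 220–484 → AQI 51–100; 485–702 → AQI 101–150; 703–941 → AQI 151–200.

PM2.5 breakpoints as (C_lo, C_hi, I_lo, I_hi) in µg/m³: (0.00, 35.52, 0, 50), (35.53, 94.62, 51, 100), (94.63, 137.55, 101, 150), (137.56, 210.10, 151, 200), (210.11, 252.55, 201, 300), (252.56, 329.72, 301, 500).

NO₂: row 658.86–1085.51 (AQI 101–150). (150−101)·(1055.60−658.86)/(1085.51−658.86) + 101 = 49·396.74/426.65 + 101 ≈ 146.56 → 147.
PM10: row 354.0–551.9 (AQI 101–150). (150−101)·(387.2−354.0)/(551.9−354.0) + 101 = 49·33.2/197.9 + 101 ≈ 109.22 → 109.
CO: 31.80 ∈ [30.22, 36.43] ↔ index [301, 500].
301 + (31.80−30.22)·(500−301)/(36.43−30.22) = 301 + 1.58·199/6.21 ≈ 351.63, so AQI = 352.
SO₂ 737: bracket 703–941 → index 151–200; slope 49/238, offset 34.
AQI = 151 + 49/238·34 ≈ 158.00 ⇒ 158.
PM2.5: 72.87 lies in 35.53–94.62, so I_lo=51, I_hi=100, C_lo=35.53, C_hi=94.62.
(100−51)/(94.62−35.53) × (72.87−35.53) + 51 = 49/59.09 × 37.34 + 51 ≈ 81.96 → 82.
Sub-indices: NO₂→147, PM10→109, CO→352, SO₂→158, PM2.5→82. Overall AQI = max = 352; dominant pollutant is CO.

352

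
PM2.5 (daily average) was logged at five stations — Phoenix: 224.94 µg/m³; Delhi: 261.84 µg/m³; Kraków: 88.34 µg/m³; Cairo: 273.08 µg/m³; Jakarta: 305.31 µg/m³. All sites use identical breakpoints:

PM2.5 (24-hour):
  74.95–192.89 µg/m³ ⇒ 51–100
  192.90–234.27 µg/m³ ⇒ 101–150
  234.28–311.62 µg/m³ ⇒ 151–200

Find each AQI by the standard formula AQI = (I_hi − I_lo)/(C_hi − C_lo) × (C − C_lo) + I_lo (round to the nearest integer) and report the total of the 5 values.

736

Phoenix: 224.94 lies in 192.90–234.27, so I_lo=101, I_hi=150, C_lo=192.90, C_hi=234.27.
(150−101)/(234.27−192.90) × (224.94−192.90) + 101 = 49/41.37 × 32.04 + 101 ≈ 138.95 → 139.
Delhi 261.84: bracket 234.28–311.62 → index 151–200; slope 49/77.34, offset 27.56.
AQI = 151 + 49/77.34·27.56 ≈ 168.46 ⇒ 168.
Kraków: 88.34 ∈ [74.95, 192.89] ↔ index [51, 100].
51 + (88.34−74.95)·(100−51)/(192.89−74.95) = 51 + 13.39·49/117.94 ≈ 56.56, so AQI = 57.
Cairo: 273.08 lies in 234.28–311.62, so I_lo=151, I_hi=200, C_lo=234.28, C_hi=311.62.
(200−151)/(311.62−234.28) × (273.08−234.28) + 151 = 49/77.34 × 38.80 + 151 ≈ 175.58 → 176.
Jakarta 305.31: bracket 234.28–311.62 → index 151–200; slope 49/77.34, offset 71.03.
AQI = 151 + 49/77.34·71.03 ≈ 196.00 ⇒ 196.
AQIs: Phoenix=139, Delhi=168, Kraków=57, Cairo=176, Jakarta=196. Sum = 139 + 168 + 57 + 176 + 196 = 736.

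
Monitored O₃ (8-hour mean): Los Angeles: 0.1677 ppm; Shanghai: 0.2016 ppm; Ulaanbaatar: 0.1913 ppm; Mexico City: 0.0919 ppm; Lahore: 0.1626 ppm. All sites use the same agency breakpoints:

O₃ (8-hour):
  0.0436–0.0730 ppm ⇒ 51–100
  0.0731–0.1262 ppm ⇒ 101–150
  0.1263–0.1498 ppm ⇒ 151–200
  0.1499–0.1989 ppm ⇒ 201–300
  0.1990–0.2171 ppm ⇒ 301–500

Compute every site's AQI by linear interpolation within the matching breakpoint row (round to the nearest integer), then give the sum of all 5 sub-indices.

1197

Los Angeles 0.1677: bracket 0.1499–0.1989 → index 201–300; slope 99/0.0490, offset 0.0178.
AQI = 201 + 99/0.0490·0.0178 ≈ 236.96 ⇒ 237.
Shanghai: 0.2016 lies in 0.1990–0.2171, so I_lo=301, I_hi=500, C_lo=0.1990, C_hi=0.2171.
(500−301)/(0.2171−0.1990) × (0.2016−0.1990) + 301 = 199/0.0181 × 0.0026 + 301 ≈ 329.59 → 330.
Ulaanbaatar 0.1913: bracket 0.1499–0.1989 → index 201–300; slope 99/0.0490, offset 0.0414.
AQI = 201 + 99/0.0490·0.0414 ≈ 284.64 ⇒ 285.
Mexico City: 0.0919 lies in 0.0731–0.1262, so I_lo=101, I_hi=150, C_lo=0.0731, C_hi=0.1262.
(150−101)/(0.1262−0.0731) × (0.0919−0.0731) + 101 = 49/0.0531 × 0.0188 + 101 ≈ 118.35 → 118.
Lahore 0.1626: bracket 0.1499–0.1989 → index 201–300; slope 99/0.0490, offset 0.0127.
AQI = 201 + 99/0.0490·0.0127 ≈ 226.66 ⇒ 227.
AQIs: Los Angeles=237, Shanghai=330, Ulaanbaatar=285, Mexico City=118, Lahore=227. Sum = 237 + 330 + 285 + 118 + 227 = 1197.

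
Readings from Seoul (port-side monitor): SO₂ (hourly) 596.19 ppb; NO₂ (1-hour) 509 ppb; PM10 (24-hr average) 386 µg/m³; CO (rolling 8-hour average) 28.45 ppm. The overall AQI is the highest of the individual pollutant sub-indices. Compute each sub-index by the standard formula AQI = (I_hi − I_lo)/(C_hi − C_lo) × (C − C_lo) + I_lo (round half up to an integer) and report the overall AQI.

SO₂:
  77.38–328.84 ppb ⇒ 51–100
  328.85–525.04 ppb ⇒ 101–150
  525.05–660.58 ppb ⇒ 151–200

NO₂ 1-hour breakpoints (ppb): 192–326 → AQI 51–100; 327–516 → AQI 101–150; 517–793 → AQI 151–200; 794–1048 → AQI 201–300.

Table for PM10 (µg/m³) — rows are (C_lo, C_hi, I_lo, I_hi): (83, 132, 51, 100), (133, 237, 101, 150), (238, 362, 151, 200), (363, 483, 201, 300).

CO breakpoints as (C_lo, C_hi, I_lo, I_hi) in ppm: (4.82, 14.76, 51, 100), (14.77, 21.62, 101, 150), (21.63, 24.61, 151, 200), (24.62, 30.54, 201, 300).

SO₂: 596.19 lies in 525.05–660.58, so I_lo=151, I_hi=200, C_lo=525.05, C_hi=660.58.
(200−151)/(660.58−525.05) × (596.19−525.05) + 151 = 49/135.53 × 71.14 + 151 ≈ 176.72 → 177.
NO₂ 509: bracket 327–516 → index 101–150; slope 49/189, offset 182.
AQI = 101 + 49/189·182 ≈ 148.19 ⇒ 148.
PM10: row 363–483 (AQI 201–300). (300−201)·(386−363)/(483−363) + 201 = 99·23/120 + 201 ≈ 219.98 → 220.
CO: 28.45 ∈ [24.62, 30.54] ↔ index [201, 300].
201 + (28.45−24.62)·(300−201)/(30.54−24.62) = 201 + 3.83·99/5.92 ≈ 265.05, so AQI = 265.
Sub-indices: SO₂→177, NO₂→148, PM10→220, CO→265. Overall AQI = max = 265; dominant pollutant is CO.

265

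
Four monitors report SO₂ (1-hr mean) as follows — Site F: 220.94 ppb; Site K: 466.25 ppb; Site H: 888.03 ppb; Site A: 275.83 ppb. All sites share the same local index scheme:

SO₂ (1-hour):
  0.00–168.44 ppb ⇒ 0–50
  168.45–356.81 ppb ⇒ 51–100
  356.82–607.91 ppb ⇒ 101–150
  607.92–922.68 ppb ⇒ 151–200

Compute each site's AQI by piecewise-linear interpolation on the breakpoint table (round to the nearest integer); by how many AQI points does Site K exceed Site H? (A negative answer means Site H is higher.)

Site F 220.94: bracket 168.45–356.81 → index 51–100; slope 49/188.36, offset 52.49.
AQI = 51 + 49/188.36·52.49 ≈ 64.65 ⇒ 65.
Site K: 466.25 ∈ [356.82, 607.91] ↔ index [101, 150].
101 + (466.25−356.82)·(150−101)/(607.91−356.82) = 101 + 109.43·49/251.09 ≈ 122.36, so AQI = 122.
Site H 888.03: bracket 607.92–922.68 → index 151–200; slope 49/314.76, offset 280.11.
AQI = 151 + 49/314.76·280.11 ≈ 194.61 ⇒ 195.
Site A: 275.83 lies in 168.45–356.81, so I_lo=51, I_hi=100, C_lo=168.45, C_hi=356.81.
(100−51)/(356.81−168.45) × (275.83−168.45) + 51 = 49/188.36 × 107.38 + 51 ≈ 78.93 → 79.
AQIs: Site F=65, Site K=122, Site H=195, Site A=79. Site K (122) − Site H (195) = -73.

-73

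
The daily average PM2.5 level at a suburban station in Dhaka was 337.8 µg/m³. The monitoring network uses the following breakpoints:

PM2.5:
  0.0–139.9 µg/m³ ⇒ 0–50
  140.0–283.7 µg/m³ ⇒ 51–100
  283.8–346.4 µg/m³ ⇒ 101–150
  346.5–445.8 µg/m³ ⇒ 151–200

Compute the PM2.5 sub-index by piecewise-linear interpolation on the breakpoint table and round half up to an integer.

PM2.5 337.8: bracket 283.8–346.4 → index 101–150; slope 49/62.6, offset 54.0.
AQI = 101 + 49/62.6·54.0 ≈ 143.27 ⇒ 143.

143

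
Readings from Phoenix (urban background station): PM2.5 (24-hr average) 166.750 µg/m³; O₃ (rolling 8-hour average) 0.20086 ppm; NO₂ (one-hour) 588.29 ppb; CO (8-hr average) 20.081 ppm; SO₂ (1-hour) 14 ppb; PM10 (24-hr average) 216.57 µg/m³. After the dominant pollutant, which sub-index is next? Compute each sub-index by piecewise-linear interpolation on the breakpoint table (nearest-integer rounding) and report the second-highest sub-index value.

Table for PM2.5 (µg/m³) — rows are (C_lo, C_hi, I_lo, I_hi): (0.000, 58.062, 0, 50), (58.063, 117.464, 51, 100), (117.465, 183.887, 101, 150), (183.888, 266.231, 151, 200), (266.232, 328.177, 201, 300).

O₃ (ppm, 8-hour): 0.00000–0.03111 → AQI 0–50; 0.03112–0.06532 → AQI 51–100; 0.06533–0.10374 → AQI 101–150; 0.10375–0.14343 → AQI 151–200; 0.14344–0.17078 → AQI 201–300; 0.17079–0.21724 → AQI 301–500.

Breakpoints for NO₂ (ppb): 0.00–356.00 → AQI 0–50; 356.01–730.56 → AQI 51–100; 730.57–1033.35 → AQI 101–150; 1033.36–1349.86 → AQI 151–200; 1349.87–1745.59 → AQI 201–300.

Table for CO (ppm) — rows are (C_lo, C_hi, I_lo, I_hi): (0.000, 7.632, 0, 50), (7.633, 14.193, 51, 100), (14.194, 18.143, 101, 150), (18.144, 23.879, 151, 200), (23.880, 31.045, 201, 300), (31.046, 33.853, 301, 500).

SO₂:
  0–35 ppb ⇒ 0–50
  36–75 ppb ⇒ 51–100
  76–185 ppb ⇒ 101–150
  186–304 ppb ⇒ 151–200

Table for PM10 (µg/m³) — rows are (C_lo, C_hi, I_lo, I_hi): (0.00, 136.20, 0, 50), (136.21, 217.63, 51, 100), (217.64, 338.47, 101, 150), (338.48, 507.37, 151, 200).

168

PM2.5: 166.750 ∈ [117.465, 183.887] ↔ index [101, 150].
101 + (166.750−117.465)·(150−101)/(183.887−117.465) = 101 + 49.285·49/66.422 ≈ 137.36, so AQI = 137.
O₃ 0.20086: bracket 0.17079–0.21724 → index 301–500; slope 199/0.04645, offset 0.03007.
AQI = 301 + 199/0.04645·0.03007 ≈ 429.83 ⇒ 430.
NO₂: 588.29 lies in 356.01–730.56, so I_lo=51, I_hi=100, C_lo=356.01, C_hi=730.56.
(100−51)/(730.56−356.01) × (588.29−356.01) + 51 = 49/374.55 × 232.28 + 51 ≈ 81.39 → 81.
CO: row 18.144–23.879 (AQI 151–200). (200−151)·(20.081−18.144)/(23.879−18.144) + 151 = 49·1.937/5.735 + 151 ≈ 167.55 → 168.
SO₂: row 0–35 (AQI 0–50). (50−0)·(14−0)/(35−0) + 0 = 50·14/35 + 0 ≈ 20.00 → 20.
PM10: 216.57 ∈ [136.21, 217.63] ↔ index [51, 100].
51 + (216.57−136.21)·(100−51)/(217.63−136.21) = 51 + 80.36·49/81.42 ≈ 99.36, so AQI = 99.
Sub-indices: PM2.5→137, O₃→430, NO₂→81, CO→168, SO₂→20, PM10→99. Ranked high→low: 430, 168, 137, 99, 81, 20. Second-highest sub-index = 168.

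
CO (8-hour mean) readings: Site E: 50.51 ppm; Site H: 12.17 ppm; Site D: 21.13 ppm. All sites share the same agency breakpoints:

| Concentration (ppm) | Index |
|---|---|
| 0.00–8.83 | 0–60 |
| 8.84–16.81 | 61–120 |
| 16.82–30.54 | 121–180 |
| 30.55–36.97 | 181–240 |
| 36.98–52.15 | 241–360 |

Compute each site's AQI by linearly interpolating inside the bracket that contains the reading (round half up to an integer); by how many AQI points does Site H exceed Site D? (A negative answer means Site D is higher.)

-54

Site E 50.51: bracket 36.98–52.15 → index 241–360; slope 119/15.17, offset 13.53.
AQI = 241 + 119/15.17·13.53 ≈ 347.14 ⇒ 347.
Site H: row 8.84–16.81 (AQI 61–120). (120−61)·(12.17−8.84)/(16.81−8.84) + 61 = 59·3.33/7.97 + 61 ≈ 85.65 → 86.
Site D: 21.13 lies in 16.82–30.54, so I_lo=121, I_hi=180, C_lo=16.82, C_hi=30.54.
(180−121)/(30.54−16.82) × (21.13−16.82) + 121 = 59/13.72 × 4.31 + 121 ≈ 139.53 → 140.
AQIs: Site E=347, Site H=86, Site D=140. Site H (86) − Site D (140) = -54.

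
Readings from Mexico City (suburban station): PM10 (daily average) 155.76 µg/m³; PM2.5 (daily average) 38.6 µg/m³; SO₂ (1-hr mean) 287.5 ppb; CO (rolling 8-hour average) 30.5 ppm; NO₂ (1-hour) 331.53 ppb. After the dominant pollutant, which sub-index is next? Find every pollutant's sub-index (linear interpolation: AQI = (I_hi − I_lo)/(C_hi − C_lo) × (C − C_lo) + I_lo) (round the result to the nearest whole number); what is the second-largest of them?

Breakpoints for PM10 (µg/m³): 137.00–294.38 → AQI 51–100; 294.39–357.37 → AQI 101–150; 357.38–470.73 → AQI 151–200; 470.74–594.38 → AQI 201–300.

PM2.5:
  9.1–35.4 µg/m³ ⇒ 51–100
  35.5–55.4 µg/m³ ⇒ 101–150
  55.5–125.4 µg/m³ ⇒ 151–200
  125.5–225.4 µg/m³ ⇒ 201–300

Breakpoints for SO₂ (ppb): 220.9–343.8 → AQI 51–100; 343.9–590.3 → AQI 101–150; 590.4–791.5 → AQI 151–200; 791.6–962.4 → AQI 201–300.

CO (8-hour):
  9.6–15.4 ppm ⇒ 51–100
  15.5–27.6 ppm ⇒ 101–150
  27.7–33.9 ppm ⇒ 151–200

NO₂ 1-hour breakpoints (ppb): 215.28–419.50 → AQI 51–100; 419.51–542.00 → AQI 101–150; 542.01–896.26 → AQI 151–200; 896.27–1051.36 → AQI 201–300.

109

PM10: 155.76 lies in 137.00–294.38, so I_lo=51, I_hi=100, C_lo=137.00, C_hi=294.38.
(100−51)/(294.38−137.00) × (155.76−137.00) + 51 = 49/157.38 × 18.76 + 51 ≈ 56.84 → 57.
PM2.5 38.6: bracket 35.5–55.4 → index 101–150; slope 49/19.9, offset 3.1.
AQI = 101 + 49/19.9·3.1 ≈ 108.63 ⇒ 109.
SO₂ 287.5: bracket 220.9–343.8 → index 51–100; slope 49/122.9, offset 66.6.
AQI = 51 + 49/122.9·66.6 ≈ 77.55 ⇒ 78.
CO: 30.5 lies in 27.7–33.9, so I_lo=151, I_hi=200, C_lo=27.7, C_hi=33.9.
(200−151)/(33.9−27.7) × (30.5−27.7) + 151 = 49/6.2 × 2.8 + 151 ≈ 173.13 → 173.
NO₂: 331.53 lies in 215.28–419.50, so I_lo=51, I_hi=100, C_lo=215.28, C_hi=419.50.
(100−51)/(419.50−215.28) × (331.53−215.28) + 51 = 49/204.22 × 116.25 + 51 ≈ 78.89 → 79.
Sub-indices: PM10→57, PM2.5→109, SO₂→78, CO→173, NO₂→79. Ranked high→low: 173, 109, 79, 78, 57. Second-highest sub-index = 109.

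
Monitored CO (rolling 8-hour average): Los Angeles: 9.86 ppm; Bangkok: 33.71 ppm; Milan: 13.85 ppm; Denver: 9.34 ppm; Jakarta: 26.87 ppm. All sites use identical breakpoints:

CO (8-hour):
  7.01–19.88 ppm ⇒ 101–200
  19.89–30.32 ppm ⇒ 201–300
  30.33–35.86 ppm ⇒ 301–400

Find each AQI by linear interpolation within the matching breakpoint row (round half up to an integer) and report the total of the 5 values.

1025

Los Angeles: 9.86 ∈ [7.01, 19.88] ↔ index [101, 200].
101 + (9.86−7.01)·(200−101)/(19.88−7.01) = 101 + 2.85·99/12.87 ≈ 122.92, so AQI = 123.
Bangkok 33.71: bracket 30.33–35.86 → index 301–400; slope 99/5.53, offset 3.38.
AQI = 301 + 99/5.53·3.38 ≈ 361.51 ⇒ 362.
Milan: 13.85 ∈ [7.01, 19.88] ↔ index [101, 200].
101 + (13.85−7.01)·(200−101)/(19.88−7.01) = 101 + 6.84·99/12.87 ≈ 153.62, so AQI = 154.
Denver: row 7.01–19.88 (AQI 101–200). (200−101)·(9.34−7.01)/(19.88−7.01) + 101 = 99·2.33/12.87 + 101 ≈ 118.92 → 119.
Jakarta 26.87: bracket 19.89–30.32 → index 201–300; slope 99/10.43, offset 6.98.
AQI = 201 + 99/10.43·6.98 ≈ 267.25 ⇒ 267.
AQIs: Los Angeles=123, Bangkok=362, Milan=154, Denver=119, Jakarta=267. Sum = 123 + 362 + 154 + 119 + 267 = 1025.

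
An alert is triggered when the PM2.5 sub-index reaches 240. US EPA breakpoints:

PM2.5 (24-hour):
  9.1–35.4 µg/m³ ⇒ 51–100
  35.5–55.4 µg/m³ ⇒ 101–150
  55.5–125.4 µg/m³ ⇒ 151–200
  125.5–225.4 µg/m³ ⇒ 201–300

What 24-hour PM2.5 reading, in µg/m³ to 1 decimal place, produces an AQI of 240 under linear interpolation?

AQI 240 lies in the 201–300 band, which corresponds to 125.5–225.4 µg/m³.
C = 125.5 + (240−201)×(225.4−125.5)/(300−201) = 125.5 + 39×99.9/99 ≈ 164.855 µg/m³ → 164.9 µg/m³ to 1 dp.

164.9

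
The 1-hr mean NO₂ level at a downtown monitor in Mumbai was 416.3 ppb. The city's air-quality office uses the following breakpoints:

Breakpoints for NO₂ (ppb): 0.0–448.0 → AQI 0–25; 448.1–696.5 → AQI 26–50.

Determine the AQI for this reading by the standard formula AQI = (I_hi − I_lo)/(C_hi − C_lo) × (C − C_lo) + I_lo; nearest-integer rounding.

23

NO₂: row 0.0–448.0 (AQI 0–25). (25−0)·(416.3−0.0)/(448.0−0.0) + 0 = 25·416.3/448.0 + 0 ≈ 23.23 → 23.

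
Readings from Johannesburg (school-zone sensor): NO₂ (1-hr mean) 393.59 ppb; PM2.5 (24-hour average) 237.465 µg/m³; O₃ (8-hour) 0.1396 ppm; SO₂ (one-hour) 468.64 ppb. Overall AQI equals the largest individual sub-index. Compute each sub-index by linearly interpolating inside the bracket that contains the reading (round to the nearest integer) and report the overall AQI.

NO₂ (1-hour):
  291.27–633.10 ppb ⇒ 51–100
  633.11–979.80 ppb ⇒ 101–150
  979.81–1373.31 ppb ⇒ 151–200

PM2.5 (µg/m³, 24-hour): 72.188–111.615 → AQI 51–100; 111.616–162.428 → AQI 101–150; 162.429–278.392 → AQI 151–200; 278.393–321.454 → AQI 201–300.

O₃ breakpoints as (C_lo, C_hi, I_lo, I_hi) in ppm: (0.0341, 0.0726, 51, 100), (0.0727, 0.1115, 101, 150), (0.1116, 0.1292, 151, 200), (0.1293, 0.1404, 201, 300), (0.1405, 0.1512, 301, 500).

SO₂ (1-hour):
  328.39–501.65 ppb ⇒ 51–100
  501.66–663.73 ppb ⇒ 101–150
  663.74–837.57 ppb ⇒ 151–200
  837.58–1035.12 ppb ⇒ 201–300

NO₂: row 291.27–633.10 (AQI 51–100). (100−51)·(393.59−291.27)/(633.10−291.27) + 51 = 49·102.32/341.83 + 51 ≈ 65.67 → 66.
PM2.5: 237.465 ∈ [162.429, 278.392] ↔ index [151, 200].
151 + (237.465−162.429)·(200−151)/(278.392−162.429) = 151 + 75.036·49/115.963 ≈ 182.71, so AQI = 183.
O₃: row 0.1293–0.1404 (AQI 201–300). (300−201)·(0.1396−0.1293)/(0.1404−0.1293) + 201 = 99·0.0103/0.0111 + 201 ≈ 292.86 → 293.
SO₂: row 328.39–501.65 (AQI 51–100). (100−51)·(468.64−328.39)/(501.65−328.39) + 51 = 49·140.25/173.26 + 51 ≈ 90.66 → 91.
Sub-indices: NO₂→66, PM2.5→183, O₃→293, SO₂→91. Overall AQI = max = 293; dominant pollutant is O₃.
AQI 293: Very Unhealthy.

293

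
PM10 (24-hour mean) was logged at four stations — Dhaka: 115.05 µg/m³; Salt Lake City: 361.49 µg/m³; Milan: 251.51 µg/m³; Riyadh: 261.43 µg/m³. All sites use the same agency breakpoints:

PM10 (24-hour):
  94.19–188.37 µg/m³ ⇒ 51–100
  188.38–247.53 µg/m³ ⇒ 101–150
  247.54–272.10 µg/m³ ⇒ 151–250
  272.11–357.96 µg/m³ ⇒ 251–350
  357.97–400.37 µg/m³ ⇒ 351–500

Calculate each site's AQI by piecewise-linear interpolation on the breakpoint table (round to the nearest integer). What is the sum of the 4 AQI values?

799

Dhaka: 115.05 lies in 94.19–188.37, so I_lo=51, I_hi=100, C_lo=94.19, C_hi=188.37.
(100−51)/(188.37−94.19) × (115.05−94.19) + 51 = 49/94.18 × 20.86 + 51 ≈ 61.85 → 62.
Salt Lake City: 361.49 ∈ [357.97, 400.37] ↔ index [351, 500].
351 + (361.49−357.97)·(500−351)/(400.37−357.97) = 351 + 3.52·149/42.40 ≈ 363.37, so AQI = 363.
Milan: 251.51 lies in 247.54–272.10, so I_lo=151, I_hi=250, C_lo=247.54, C_hi=272.10.
(250−151)/(272.10−247.54) × (251.51−247.54) + 151 = 99/24.56 × 3.97 + 151 ≈ 167.00 → 167.
Riyadh: row 247.54–272.10 (AQI 151–250). (250−151)·(261.43−247.54)/(272.10−247.54) + 151 = 99·13.89/24.56 + 151 ≈ 206.99 → 207.
AQIs: Dhaka=62, Salt Lake City=363, Milan=167, Riyadh=207. Sum = 62 + 363 + 167 + 207 = 799.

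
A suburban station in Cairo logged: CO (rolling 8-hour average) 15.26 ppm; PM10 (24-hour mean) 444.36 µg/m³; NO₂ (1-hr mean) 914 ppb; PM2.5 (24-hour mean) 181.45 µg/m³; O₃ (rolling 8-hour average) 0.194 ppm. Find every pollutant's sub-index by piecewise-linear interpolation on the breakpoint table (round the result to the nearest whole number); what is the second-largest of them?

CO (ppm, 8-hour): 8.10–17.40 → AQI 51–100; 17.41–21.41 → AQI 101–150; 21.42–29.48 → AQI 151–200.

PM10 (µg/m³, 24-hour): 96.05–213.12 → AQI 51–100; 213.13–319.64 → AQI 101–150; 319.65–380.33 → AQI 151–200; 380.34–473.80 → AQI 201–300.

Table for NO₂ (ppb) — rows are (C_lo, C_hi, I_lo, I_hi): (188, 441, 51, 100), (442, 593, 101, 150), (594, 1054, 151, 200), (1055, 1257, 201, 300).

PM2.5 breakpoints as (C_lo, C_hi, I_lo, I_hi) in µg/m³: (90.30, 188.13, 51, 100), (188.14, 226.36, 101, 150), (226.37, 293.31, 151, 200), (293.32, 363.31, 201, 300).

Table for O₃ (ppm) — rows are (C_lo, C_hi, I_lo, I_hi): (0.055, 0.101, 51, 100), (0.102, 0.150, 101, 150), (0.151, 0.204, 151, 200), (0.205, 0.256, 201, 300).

CO: 15.26 ∈ [8.10, 17.40] ↔ index [51, 100].
51 + (15.26−8.10)·(100−51)/(17.40−8.10) = 51 + 7.16·49/9.30 ≈ 88.72, so AQI = 89.
PM10: 444.36 lies in 380.34–473.80, so I_lo=201, I_hi=300, C_lo=380.34, C_hi=473.80.
(300−201)/(473.80−380.34) × (444.36−380.34) + 201 = 99/93.46 × 64.02 + 201 ≈ 268.81 → 269.
NO₂ 914: bracket 594–1054 → index 151–200; slope 49/460, offset 320.
AQI = 151 + 49/460·320 ≈ 185.09 ⇒ 185.
PM2.5 181.45: bracket 90.30–188.13 → index 51–100; slope 49/97.83, offset 91.15.
AQI = 51 + 49/97.83·91.15 ≈ 96.65 ⇒ 97.
O₃: 0.194 ∈ [0.151, 0.204] ↔ index [151, 200].
151 + (0.194−0.151)·(200−151)/(0.204−0.151) = 151 + 0.043·49/0.053 ≈ 190.75, so AQI = 191.
Sub-indices: CO→89, PM10→269, NO₂→185, PM2.5→97, O₃→191. Ranked high→low: 269, 191, 185, 97, 89. Second-highest sub-index = 191.

191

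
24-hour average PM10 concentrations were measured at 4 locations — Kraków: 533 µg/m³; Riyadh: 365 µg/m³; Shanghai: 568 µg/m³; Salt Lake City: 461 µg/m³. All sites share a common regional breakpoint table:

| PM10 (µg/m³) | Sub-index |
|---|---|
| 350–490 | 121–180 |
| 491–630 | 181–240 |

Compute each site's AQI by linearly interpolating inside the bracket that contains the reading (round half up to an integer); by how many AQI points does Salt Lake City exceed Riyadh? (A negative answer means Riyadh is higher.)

41

Kraków 533: bracket 491–630 → index 181–240; slope 59/139, offset 42.
AQI = 181 + 59/139·42 ≈ 198.83 ⇒ 199.
Riyadh: 365 lies in 350–490, so I_lo=121, I_hi=180, C_lo=350, C_hi=490.
(180−121)/(490−350) × (365−350) + 121 = 59/140 × 15 + 121 ≈ 127.32 → 127.
Shanghai: row 491–630 (AQI 181–240). (240−181)·(568−491)/(630−491) + 181 = 59·77/139 + 181 ≈ 213.68 → 214.
Salt Lake City: 461 lies in 350–490, so I_lo=121, I_hi=180, C_lo=350, C_hi=490.
(180−121)/(490−350) × (461−350) + 121 = 59/140 × 111 + 121 ≈ 167.78 → 168.
AQIs: Kraków=199, Riyadh=127, Shanghai=214, Salt Lake City=168. Salt Lake City (168) − Riyadh (127) = 41.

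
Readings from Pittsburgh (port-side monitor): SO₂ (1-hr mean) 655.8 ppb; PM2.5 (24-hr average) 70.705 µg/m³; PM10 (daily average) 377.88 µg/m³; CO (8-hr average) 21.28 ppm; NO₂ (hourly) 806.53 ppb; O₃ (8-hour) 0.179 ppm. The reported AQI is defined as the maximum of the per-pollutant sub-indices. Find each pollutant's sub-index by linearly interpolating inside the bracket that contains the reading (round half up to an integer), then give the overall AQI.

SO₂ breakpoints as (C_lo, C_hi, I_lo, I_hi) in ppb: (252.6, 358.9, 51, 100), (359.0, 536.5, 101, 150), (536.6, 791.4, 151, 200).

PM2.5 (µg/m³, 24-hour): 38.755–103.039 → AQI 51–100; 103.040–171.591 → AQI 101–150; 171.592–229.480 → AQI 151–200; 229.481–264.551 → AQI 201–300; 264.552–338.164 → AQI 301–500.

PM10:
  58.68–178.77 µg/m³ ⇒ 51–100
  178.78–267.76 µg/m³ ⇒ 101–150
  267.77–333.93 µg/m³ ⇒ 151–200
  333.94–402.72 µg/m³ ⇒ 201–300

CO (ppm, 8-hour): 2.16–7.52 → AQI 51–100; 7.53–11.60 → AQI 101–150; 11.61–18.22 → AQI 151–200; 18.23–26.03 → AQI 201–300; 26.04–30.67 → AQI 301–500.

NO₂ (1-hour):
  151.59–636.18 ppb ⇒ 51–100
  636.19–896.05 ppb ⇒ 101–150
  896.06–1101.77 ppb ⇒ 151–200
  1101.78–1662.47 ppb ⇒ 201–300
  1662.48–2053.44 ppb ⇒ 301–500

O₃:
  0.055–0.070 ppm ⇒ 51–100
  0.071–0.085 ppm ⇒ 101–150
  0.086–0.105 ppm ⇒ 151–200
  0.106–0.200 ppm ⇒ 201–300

278

SO₂ 655.8: bracket 536.6–791.4 → index 151–200; slope 49/254.8, offset 119.2.
AQI = 151 + 49/254.8·119.2 ≈ 173.92 ⇒ 174.
PM2.5: 70.705 lies in 38.755–103.039, so I_lo=51, I_hi=100, C_lo=38.755, C_hi=103.039.
(100−51)/(103.039−38.755) × (70.705−38.755) + 51 = 49/64.284 × 31.950 + 51 ≈ 75.35 → 75.
PM10 377.88: bracket 333.94–402.72 → index 201–300; slope 99/68.78, offset 43.94.
AQI = 201 + 99/68.78·43.94 ≈ 264.25 ⇒ 264.
CO 21.28: bracket 18.23–26.03 → index 201–300; slope 99/7.80, offset 3.05.
AQI = 201 + 99/7.80·3.05 ≈ 239.71 ⇒ 240.
NO₂ 806.53: bracket 636.19–896.05 → index 101–150; slope 49/259.86, offset 170.34.
AQI = 101 + 49/259.86·170.34 ≈ 133.12 ⇒ 133.
O₃: row 0.106–0.200 (AQI 201–300). (300−201)·(0.179−0.106)/(0.200−0.106) + 201 = 99·0.073/0.094 + 201 ≈ 277.88 → 278.
Sub-indices: SO₂→174, PM2.5→75, PM10→264, CO→240, NO₂→133, O₃→278. Overall AQI = max = 278; dominant pollutant is O₃.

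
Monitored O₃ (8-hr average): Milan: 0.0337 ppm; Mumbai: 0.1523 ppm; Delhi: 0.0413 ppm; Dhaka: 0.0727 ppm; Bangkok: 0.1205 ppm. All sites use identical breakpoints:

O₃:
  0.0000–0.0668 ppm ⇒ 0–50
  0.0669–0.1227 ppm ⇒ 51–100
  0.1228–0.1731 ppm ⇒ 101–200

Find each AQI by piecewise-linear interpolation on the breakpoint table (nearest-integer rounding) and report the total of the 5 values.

369

Milan: 0.0337 ∈ [0.0000, 0.0668] ↔ index [0, 50].
0 + (0.0337−0.0000)·(50−0)/(0.0668−0.0000) = 0 + 0.0337·50/0.0668 ≈ 25.22, so AQI = 25.
Mumbai: 0.1523 lies in 0.1228–0.1731, so I_lo=101, I_hi=200, C_lo=0.1228, C_hi=0.1731.
(200−101)/(0.1731−0.1228) × (0.1523−0.1228) + 101 = 99/0.0503 × 0.0295 + 101 ≈ 159.06 → 159.
Delhi: row 0.0000–0.0668 (AQI 0–50). (50−0)·(0.0413−0.0000)/(0.0668−0.0000) + 0 = 50·0.0413/0.0668 + 0 ≈ 30.91 → 31.
Dhaka: 0.0727 ∈ [0.0669, 0.1227] ↔ index [51, 100].
51 + (0.0727−0.0669)·(100−51)/(0.1227−0.0669) = 51 + 0.0058·49/0.0558 ≈ 56.09, so AQI = 56.
Bangkok: row 0.0669–0.1227 (AQI 51–100). (100−51)·(0.1205−0.0669)/(0.1227−0.0669) + 51 = 49·0.0536/0.0558 + 51 ≈ 98.07 → 98.
AQIs: Milan=25, Mumbai=159, Delhi=31, Dhaka=56, Bangkok=98. Sum = 25 + 159 + 31 + 56 + 98 = 369.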